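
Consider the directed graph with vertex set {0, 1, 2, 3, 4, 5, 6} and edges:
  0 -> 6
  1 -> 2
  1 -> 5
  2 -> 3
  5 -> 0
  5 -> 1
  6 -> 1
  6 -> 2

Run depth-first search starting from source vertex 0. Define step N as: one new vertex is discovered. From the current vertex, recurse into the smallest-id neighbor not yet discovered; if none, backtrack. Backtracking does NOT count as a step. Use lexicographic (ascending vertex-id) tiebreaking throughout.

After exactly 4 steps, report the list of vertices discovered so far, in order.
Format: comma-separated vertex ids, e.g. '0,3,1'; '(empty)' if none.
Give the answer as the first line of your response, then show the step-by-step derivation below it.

0,6,1,2

step 1: discover 0; path=0; order=0
step 2: discover 6; path=0>6; order=0,6
step 3: discover 1; path=0>6>1; order=0,6,1
step 4: discover 2; path=0>6>1>2; order=0,6,1,2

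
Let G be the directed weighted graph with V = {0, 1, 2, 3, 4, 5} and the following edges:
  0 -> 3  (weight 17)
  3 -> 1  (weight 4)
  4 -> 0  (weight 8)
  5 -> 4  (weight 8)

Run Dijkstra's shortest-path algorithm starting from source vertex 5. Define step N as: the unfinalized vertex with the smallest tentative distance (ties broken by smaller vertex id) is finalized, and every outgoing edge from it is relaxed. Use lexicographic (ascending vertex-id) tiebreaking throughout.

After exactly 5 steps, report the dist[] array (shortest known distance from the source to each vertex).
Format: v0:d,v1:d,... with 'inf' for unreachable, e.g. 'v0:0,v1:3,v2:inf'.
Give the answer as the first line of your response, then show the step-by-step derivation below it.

v0:16,v1:37,v2:inf,v3:33,v4:8,v5:0

step 1: dist = v0:inf,v1:inf,v2:inf,v3:inf,v4:8,v5:0
step 2: dist = v0:16,v1:inf,v2:inf,v3:inf,v4:8,v5:0
step 3: dist = v0:16,v1:inf,v2:inf,v3:33,v4:8,v5:0
step 4: dist = v0:16,v1:37,v2:inf,v3:33,v4:8,v5:0
step 5: dist = v0:16,v1:37,v2:inf,v3:33,v4:8,v5:0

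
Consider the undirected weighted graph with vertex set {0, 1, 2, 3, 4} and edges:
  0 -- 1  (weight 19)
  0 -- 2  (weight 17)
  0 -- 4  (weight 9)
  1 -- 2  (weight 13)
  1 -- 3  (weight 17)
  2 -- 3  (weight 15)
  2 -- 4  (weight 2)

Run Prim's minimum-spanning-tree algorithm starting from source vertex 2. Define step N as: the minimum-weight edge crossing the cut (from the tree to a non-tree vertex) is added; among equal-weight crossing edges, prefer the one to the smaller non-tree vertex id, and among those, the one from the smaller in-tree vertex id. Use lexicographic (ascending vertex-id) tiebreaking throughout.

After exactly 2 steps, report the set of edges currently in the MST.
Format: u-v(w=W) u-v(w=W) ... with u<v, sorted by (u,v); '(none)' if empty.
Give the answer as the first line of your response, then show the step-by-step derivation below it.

0-4(w=9) 2-4(w=2)

step 1: add edge 2-4 (w=2); MST = {2-4(w=2)}
step 2: add edge 0-4 (w=9); MST = {0-4(w=9) 2-4(w=2)}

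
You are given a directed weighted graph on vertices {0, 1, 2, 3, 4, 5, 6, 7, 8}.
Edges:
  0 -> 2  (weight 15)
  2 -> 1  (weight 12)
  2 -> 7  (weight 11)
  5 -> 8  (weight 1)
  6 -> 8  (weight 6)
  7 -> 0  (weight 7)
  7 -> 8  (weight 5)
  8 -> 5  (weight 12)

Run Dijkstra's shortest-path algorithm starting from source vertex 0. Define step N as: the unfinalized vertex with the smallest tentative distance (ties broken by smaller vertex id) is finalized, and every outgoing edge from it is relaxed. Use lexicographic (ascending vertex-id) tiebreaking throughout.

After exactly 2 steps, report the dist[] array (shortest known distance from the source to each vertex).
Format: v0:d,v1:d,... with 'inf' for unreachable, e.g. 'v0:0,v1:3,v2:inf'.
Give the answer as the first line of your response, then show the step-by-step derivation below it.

v0:0,v1:27,v2:15,v3:inf,v4:inf,v5:inf,v6:inf,v7:26,v8:inf

step 1: dist = v0:0,v1:inf,v2:15,v3:inf,v4:inf,v5:inf,v6:inf,v7:inf,v8:inf
step 2: dist = v0:0,v1:27,v2:15,v3:inf,v4:inf,v5:inf,v6:inf,v7:26,v8:inf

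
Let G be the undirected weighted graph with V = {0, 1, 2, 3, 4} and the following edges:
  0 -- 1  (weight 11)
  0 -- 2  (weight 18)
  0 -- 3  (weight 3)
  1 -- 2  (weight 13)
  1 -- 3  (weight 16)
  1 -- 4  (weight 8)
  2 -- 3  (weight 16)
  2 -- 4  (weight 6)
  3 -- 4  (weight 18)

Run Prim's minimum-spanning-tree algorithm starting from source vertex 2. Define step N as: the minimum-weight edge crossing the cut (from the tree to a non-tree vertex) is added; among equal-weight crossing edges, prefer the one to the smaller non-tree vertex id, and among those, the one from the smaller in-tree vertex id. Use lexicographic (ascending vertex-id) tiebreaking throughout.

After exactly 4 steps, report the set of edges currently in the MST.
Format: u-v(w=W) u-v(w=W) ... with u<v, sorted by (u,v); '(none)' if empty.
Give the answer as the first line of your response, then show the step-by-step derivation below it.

0-1(w=11) 0-3(w=3) 1-4(w=8) 2-4(w=6)

step 1: add edge 2-4 (w=6); MST = {2-4(w=6)}
step 2: add edge 1-4 (w=8); MST = {1-4(w=8) 2-4(w=6)}
step 3: add edge 0-1 (w=11); MST = {0-1(w=11) 1-4(w=8) 2-4(w=6)}
step 4: add edge 0-3 (w=3); MST = {0-1(w=11) 0-3(w=3) 1-4(w=8) 2-4(w=6)}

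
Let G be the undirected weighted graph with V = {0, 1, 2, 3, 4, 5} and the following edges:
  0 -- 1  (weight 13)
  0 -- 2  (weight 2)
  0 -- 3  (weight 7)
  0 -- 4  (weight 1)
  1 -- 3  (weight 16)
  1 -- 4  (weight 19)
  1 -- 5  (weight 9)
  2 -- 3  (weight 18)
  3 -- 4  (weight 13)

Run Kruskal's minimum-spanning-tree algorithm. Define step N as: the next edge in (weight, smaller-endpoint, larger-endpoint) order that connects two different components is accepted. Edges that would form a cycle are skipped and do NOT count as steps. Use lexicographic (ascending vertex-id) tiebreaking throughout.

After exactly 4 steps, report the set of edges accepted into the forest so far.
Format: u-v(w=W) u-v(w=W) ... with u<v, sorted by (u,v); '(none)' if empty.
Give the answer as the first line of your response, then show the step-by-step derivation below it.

0-2(w=2) 0-3(w=7) 0-4(w=1) 1-5(w=9)

step 1: add edge 0-4 (w=1); MST = {0-4(w=1)}
step 2: add edge 0-2 (w=2); MST = {0-2(w=2) 0-4(w=1)}
step 3: add edge 0-3 (w=7); MST = {0-2(w=2) 0-3(w=7) 0-4(w=1)}
step 4: add edge 1-5 (w=9); MST = {0-2(w=2) 0-3(w=7) 0-4(w=1) 1-5(w=9)}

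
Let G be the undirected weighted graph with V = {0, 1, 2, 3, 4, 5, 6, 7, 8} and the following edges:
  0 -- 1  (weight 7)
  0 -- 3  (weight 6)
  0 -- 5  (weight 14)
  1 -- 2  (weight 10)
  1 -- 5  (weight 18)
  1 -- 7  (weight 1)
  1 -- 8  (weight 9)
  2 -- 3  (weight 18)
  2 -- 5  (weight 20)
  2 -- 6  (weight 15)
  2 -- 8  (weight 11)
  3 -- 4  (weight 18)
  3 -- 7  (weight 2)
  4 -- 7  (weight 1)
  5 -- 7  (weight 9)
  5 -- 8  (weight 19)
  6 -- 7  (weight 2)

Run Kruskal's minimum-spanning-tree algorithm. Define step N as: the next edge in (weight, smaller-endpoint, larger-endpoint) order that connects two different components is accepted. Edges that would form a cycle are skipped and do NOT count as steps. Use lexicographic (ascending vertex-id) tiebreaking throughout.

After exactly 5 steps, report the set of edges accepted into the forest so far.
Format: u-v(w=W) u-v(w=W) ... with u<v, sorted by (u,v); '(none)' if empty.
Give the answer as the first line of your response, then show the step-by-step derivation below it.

0-3(w=6) 1-7(w=1) 3-7(w=2) 4-7(w=1) 6-7(w=2)

step 1: add edge 1-7 (w=1); MST = {1-7(w=1)}
step 2: add edge 4-7 (w=1); MST = {1-7(w=1) 4-7(w=1)}
step 3: add edge 3-7 (w=2); MST = {1-7(w=1) 3-7(w=2) 4-7(w=1)}
step 4: add edge 6-7 (w=2); MST = {1-7(w=1) 3-7(w=2) 4-7(w=1) 6-7(w=2)}
step 5: add edge 0-3 (w=6); MST = {0-3(w=6) 1-7(w=1) 3-7(w=2) 4-7(w=1) 6-7(w=2)}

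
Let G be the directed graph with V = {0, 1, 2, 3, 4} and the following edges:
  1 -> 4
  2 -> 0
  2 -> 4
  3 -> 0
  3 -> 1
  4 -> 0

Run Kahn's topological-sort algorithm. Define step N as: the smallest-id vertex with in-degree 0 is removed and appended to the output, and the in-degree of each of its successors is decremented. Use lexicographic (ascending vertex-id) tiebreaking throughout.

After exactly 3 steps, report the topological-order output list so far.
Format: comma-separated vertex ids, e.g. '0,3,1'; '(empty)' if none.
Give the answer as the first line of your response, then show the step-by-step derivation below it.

2,3,1

step 1: output 2; order=[2]; indeg=(2,1,0,0,1)
step 2: output 3; order=[2,3]; indeg=(1,0,0,0,1)
step 3: output 1; order=[2,3,1]; indeg=(1,0,0,0,0)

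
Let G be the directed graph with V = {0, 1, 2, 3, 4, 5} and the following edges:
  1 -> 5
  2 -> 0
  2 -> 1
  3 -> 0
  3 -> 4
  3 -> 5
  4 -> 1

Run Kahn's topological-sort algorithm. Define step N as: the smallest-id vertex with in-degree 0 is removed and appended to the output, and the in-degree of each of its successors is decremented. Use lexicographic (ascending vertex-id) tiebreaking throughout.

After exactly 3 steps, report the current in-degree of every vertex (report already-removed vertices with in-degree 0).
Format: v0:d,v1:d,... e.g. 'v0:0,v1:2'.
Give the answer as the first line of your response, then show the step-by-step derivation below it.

v0:0,v1:1,v2:0,v3:0,v4:0,v5:1

step 1: output 2; order=[2]; indeg=(1,1,0,0,1,2)
step 2: output 3; order=[2,3]; indeg=(0,1,0,0,0,1)
step 3: output 0; order=[2,3,0]; indeg=(0,1,0,0,0,1)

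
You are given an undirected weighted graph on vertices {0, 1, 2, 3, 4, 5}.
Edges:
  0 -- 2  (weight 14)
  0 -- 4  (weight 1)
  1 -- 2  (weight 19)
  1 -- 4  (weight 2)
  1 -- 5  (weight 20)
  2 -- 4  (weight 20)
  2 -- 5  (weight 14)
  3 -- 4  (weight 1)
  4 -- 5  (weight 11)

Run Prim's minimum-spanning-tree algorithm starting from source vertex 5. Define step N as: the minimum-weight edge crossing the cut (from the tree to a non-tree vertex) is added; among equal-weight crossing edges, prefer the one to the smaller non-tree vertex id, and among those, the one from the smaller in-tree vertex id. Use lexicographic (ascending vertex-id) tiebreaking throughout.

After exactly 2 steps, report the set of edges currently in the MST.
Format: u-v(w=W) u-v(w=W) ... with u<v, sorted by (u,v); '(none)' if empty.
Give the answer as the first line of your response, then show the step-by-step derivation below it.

0-4(w=1) 4-5(w=11)

step 1: add edge 4-5 (w=11); MST = {4-5(w=11)}
step 2: add edge 0-4 (w=1); MST = {0-4(w=1) 4-5(w=11)}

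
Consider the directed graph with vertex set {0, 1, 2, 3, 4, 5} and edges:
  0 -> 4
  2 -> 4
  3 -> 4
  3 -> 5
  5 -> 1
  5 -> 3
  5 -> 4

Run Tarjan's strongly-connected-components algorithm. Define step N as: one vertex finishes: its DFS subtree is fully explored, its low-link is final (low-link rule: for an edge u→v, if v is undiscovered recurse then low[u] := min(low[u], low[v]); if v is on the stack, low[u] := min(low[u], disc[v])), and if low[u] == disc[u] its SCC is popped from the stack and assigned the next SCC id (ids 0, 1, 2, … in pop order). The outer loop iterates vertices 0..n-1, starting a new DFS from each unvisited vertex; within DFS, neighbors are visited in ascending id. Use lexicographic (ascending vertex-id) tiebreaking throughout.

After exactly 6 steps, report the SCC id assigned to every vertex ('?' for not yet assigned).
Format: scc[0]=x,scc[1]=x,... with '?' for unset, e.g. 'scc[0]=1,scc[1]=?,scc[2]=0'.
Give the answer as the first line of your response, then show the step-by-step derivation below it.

scc[0]=1,scc[1]=2,scc[2]=3,scc[3]=4,scc[4]=0,scc[5]=4

step 1: low=(low[0]=0,low[1]=?,low[2]=?,low[3]=?,low[4]=1,low[5]=?); scc=(scc[0]=?,scc[1]=?,scc[2]=?,scc[3]=?,scc[4]=0,scc[5]=?)
step 2: low=(low[0]=0,low[1]=?,low[2]=?,low[3]=?,low[4]=1,low[5]=?); scc=(scc[0]=1,scc[1]=?,scc[2]=?,scc[3]=?,scc[4]=0,scc[5]=?)
step 3: low=(low[0]=0,low[1]=2,low[2]=?,low[3]=?,low[4]=1,low[5]=?); scc=(scc[0]=1,scc[1]=2,scc[2]=?,scc[3]=?,scc[4]=0,scc[5]=?)
step 4: low=(low[0]=0,low[1]=2,low[2]=3,low[3]=?,low[4]=1,low[5]=?); scc=(scc[0]=1,scc[1]=2,scc[2]=3,scc[3]=?,scc[4]=0,scc[5]=?)
step 5: low=(low[0]=0,low[1]=2,low[2]=3,low[3]=4,low[4]=1,low[5]=4); scc=(scc[0]=1,scc[1]=2,scc[2]=3,scc[3]=?,scc[4]=0,scc[5]=?)
step 6: low=(low[0]=0,low[1]=2,low[2]=3,low[3]=4,low[4]=1,low[5]=4); scc=(scc[0]=1,scc[1]=2,scc[2]=3,scc[3]=4,scc[4]=0,scc[5]=4)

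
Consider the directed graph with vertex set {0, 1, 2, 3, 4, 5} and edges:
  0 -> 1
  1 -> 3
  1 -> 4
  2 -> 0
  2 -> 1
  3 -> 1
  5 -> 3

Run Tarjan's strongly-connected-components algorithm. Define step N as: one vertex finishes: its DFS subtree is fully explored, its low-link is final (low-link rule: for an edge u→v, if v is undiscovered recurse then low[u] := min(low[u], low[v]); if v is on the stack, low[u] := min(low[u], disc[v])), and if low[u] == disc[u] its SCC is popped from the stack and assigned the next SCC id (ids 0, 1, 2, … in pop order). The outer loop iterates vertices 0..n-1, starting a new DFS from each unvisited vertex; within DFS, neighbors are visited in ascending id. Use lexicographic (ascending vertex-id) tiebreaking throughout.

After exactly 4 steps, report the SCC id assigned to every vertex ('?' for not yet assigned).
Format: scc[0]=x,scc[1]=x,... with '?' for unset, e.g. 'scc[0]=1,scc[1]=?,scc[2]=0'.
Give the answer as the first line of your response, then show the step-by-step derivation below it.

scc[0]=2,scc[1]=1,scc[2]=?,scc[3]=1,scc[4]=0,scc[5]=?

step 1: low=(low[0]=0,low[1]=1,low[2]=?,low[3]=1,low[4]=?,low[5]=?); scc=(scc[0]=?,scc[1]=?,scc[2]=?,scc[3]=?,scc[4]=?,scc[5]=?)
step 2: low=(low[0]=0,low[1]=1,low[2]=?,low[3]=1,low[4]=3,low[5]=?); scc=(scc[0]=?,scc[1]=?,scc[2]=?,scc[3]=?,scc[4]=0,scc[5]=?)
step 3: low=(low[0]=0,low[1]=1,low[2]=?,low[3]=1,low[4]=3,low[5]=?); scc=(scc[0]=?,scc[1]=1,scc[2]=?,scc[3]=1,scc[4]=0,scc[5]=?)
step 4: low=(low[0]=0,low[1]=1,low[2]=?,low[3]=1,low[4]=3,low[5]=?); scc=(scc[0]=2,scc[1]=1,scc[2]=?,scc[3]=1,scc[4]=0,scc[5]=?)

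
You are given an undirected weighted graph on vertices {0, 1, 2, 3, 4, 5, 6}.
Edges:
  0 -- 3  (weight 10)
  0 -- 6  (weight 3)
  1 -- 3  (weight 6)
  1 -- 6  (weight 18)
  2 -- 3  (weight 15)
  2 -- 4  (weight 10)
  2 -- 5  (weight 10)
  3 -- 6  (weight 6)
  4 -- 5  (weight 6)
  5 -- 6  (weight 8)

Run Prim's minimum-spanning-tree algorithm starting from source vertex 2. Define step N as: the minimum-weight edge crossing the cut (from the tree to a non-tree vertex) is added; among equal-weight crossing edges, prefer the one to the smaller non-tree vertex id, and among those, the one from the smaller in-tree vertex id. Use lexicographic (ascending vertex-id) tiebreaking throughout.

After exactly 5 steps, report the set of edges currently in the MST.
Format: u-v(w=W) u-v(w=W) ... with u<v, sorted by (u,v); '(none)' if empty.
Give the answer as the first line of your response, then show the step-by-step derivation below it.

0-6(w=3) 2-4(w=10) 3-6(w=6) 4-5(w=6) 5-6(w=8)

step 1: add edge 2-4 (w=10); MST = {2-4(w=10)}
step 2: add edge 4-5 (w=6); MST = {2-4(w=10) 4-5(w=6)}
step 3: add edge 5-6 (w=8); MST = {2-4(w=10) 4-5(w=6) 5-6(w=8)}
step 4: add edge 0-6 (w=3); MST = {0-6(w=3) 2-4(w=10) 4-5(w=6) 5-6(w=8)}
step 5: add edge 3-6 (w=6); MST = {0-6(w=3) 2-4(w=10) 3-6(w=6) 4-5(w=6) 5-6(w=8)}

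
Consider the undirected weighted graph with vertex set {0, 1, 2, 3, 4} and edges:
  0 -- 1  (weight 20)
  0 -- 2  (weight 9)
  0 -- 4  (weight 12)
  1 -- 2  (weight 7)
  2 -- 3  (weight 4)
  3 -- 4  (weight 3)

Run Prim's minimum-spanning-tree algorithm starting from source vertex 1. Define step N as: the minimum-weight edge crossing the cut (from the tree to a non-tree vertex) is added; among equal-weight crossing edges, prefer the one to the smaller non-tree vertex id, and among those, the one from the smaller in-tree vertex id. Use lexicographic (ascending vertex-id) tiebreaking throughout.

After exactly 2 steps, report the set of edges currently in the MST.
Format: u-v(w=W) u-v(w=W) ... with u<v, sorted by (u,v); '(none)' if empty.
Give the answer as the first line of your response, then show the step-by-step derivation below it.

1-2(w=7) 2-3(w=4)

step 1: add edge 1-2 (w=7); MST = {1-2(w=7)}
step 2: add edge 2-3 (w=4); MST = {1-2(w=7) 2-3(w=4)}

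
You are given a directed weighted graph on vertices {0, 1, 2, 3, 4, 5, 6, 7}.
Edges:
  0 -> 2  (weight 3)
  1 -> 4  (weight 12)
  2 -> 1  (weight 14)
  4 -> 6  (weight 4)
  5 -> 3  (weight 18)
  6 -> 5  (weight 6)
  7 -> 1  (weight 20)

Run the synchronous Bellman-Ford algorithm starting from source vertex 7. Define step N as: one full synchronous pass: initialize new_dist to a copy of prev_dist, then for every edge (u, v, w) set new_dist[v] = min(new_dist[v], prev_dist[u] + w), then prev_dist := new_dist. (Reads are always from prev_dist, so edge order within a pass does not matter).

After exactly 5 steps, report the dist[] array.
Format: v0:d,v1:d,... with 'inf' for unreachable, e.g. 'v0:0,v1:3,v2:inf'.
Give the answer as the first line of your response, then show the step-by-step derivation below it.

v0:inf,v1:20,v2:inf,v3:60,v4:32,v5:42,v6:36,v7:0

step 1: dist = v0:inf,v1:20,v2:inf,v3:inf,v4:inf,v5:inf,v6:inf,v7:0
step 2: dist = v0:inf,v1:20,v2:inf,v3:inf,v4:32,v5:inf,v6:inf,v7:0
step 3: dist = v0:inf,v1:20,v2:inf,v3:inf,v4:32,v5:inf,v6:36,v7:0
step 4: dist = v0:inf,v1:20,v2:inf,v3:inf,v4:32,v5:42,v6:36,v7:0
step 5: dist = v0:inf,v1:20,v2:inf,v3:60,v4:32,v5:42,v6:36,v7:0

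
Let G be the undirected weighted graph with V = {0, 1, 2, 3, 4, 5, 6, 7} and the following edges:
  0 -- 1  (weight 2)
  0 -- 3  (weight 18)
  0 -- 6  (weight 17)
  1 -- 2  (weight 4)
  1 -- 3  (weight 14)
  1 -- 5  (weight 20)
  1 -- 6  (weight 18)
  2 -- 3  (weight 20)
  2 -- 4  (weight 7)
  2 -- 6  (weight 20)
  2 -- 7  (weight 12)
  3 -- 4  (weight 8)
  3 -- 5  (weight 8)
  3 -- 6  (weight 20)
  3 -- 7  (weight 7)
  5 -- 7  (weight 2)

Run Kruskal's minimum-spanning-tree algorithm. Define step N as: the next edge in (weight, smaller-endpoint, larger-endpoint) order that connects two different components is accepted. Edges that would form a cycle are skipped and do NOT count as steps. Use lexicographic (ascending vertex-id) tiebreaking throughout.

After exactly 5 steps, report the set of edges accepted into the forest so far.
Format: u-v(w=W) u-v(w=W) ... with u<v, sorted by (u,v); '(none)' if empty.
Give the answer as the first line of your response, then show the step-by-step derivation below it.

0-1(w=2) 1-2(w=4) 2-4(w=7) 3-7(w=7) 5-7(w=2)

step 1: add edge 0-1 (w=2); MST = {0-1(w=2)}
step 2: add edge 5-7 (w=2); MST = {0-1(w=2) 5-7(w=2)}
step 3: add edge 1-2 (w=4); MST = {0-1(w=2) 1-2(w=4) 5-7(w=2)}
step 4: add edge 2-4 (w=7); MST = {0-1(w=2) 1-2(w=4) 2-4(w=7) 5-7(w=2)}
step 5: add edge 3-7 (w=7); MST = {0-1(w=2) 1-2(w=4) 2-4(w=7) 3-7(w=7) 5-7(w=2)}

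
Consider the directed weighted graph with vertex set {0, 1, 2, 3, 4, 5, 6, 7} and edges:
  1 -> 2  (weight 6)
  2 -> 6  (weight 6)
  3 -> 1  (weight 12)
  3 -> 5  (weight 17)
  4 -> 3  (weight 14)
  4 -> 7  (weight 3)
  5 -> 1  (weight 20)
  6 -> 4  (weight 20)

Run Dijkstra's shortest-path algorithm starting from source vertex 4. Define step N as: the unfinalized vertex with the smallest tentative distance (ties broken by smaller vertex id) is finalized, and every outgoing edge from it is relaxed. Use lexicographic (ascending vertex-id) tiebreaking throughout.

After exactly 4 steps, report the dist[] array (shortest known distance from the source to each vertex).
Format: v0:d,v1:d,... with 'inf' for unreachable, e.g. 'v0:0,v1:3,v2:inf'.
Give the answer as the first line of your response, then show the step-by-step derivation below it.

v0:inf,v1:26,v2:32,v3:14,v4:0,v5:31,v6:inf,v7:3

step 1: dist = v0:inf,v1:inf,v2:inf,v3:14,v4:0,v5:inf,v6:inf,v7:3
step 2: dist = v0:inf,v1:inf,v2:inf,v3:14,v4:0,v5:inf,v6:inf,v7:3
step 3: dist = v0:inf,v1:26,v2:inf,v3:14,v4:0,v5:31,v6:inf,v7:3
step 4: dist = v0:inf,v1:26,v2:32,v3:14,v4:0,v5:31,v6:inf,v7:3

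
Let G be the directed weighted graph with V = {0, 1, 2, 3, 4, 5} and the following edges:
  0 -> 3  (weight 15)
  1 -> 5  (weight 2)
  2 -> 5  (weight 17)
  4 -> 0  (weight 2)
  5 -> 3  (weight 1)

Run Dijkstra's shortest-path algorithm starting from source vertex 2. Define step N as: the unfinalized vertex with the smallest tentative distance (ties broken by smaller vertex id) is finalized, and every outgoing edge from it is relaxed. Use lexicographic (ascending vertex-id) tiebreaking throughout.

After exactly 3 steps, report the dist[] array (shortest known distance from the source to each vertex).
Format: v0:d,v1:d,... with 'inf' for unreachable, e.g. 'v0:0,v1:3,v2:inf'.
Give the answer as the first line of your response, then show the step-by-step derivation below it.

v0:inf,v1:inf,v2:0,v3:18,v4:inf,v5:17

step 1: dist = v0:inf,v1:inf,v2:0,v3:inf,v4:inf,v5:17
step 2: dist = v0:inf,v1:inf,v2:0,v3:18,v4:inf,v5:17
step 3: dist = v0:inf,v1:inf,v2:0,v3:18,v4:inf,v5:17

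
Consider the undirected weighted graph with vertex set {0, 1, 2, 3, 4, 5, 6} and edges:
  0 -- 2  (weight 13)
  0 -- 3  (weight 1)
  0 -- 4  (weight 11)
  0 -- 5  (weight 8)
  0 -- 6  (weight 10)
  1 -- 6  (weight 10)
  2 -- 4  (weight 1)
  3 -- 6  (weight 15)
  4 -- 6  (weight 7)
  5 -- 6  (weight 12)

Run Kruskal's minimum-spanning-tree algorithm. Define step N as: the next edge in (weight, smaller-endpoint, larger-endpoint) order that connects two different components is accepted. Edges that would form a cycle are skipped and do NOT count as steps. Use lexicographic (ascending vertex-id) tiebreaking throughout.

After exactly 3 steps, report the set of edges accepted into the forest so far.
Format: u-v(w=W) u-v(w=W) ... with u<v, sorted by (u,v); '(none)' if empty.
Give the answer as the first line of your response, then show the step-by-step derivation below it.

0-3(w=1) 2-4(w=1) 4-6(w=7)

step 1: add edge 0-3 (w=1); MST = {0-3(w=1)}
step 2: add edge 2-4 (w=1); MST = {0-3(w=1) 2-4(w=1)}
step 3: add edge 4-6 (w=7); MST = {0-3(w=1) 2-4(w=1) 4-6(w=7)}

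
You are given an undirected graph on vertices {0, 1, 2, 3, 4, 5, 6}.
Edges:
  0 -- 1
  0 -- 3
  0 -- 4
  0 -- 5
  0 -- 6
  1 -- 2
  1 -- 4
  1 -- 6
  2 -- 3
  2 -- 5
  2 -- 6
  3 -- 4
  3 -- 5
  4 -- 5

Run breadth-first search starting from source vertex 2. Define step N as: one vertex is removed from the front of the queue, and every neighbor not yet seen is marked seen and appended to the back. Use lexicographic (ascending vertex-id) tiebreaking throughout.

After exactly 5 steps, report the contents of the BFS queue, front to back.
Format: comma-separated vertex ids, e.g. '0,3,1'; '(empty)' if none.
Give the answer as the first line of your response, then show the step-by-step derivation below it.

0,4

step 1: dequeue 2; queue=[1,3,5,6]; order=2
step 2: dequeue 1; queue=[3,5,6,0,4]; order=2,1
step 3: dequeue 3; queue=[5,6,0,4]; order=2,1,3
step 4: dequeue 5; queue=[6,0,4]; order=2,1,3,5
step 5: dequeue 6; queue=[0,4]; order=2,1,3,5,6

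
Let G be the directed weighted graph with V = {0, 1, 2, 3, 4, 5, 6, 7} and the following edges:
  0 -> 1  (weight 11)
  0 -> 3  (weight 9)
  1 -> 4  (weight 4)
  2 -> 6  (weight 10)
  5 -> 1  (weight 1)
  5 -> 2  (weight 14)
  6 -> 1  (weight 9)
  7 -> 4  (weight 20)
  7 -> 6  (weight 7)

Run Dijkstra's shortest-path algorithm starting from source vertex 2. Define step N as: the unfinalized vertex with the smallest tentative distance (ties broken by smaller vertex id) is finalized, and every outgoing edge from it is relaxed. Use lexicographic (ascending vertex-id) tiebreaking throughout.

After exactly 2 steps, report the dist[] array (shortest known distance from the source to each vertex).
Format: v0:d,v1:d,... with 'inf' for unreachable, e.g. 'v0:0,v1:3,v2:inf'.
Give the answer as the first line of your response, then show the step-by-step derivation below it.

v0:inf,v1:19,v2:0,v3:inf,v4:inf,v5:inf,v6:10,v7:inf

step 1: dist = v0:inf,v1:inf,v2:0,v3:inf,v4:inf,v5:inf,v6:10,v7:inf
step 2: dist = v0:inf,v1:19,v2:0,v3:inf,v4:inf,v5:inf,v6:10,v7:inf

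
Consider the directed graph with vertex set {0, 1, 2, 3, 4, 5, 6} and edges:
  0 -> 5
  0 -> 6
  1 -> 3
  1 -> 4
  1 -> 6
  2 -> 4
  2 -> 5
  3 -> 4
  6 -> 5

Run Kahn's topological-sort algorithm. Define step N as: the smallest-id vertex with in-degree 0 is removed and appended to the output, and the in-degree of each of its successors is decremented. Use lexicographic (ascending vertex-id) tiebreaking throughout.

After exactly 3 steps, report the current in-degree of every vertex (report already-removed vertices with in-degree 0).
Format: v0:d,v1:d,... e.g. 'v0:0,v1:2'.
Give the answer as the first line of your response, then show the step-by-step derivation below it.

v0:0,v1:0,v2:0,v3:0,v4:1,v5:1,v6:0

step 1: output 0; order=[0]; indeg=(0,0,0,1,3,2,1)
step 2: output 1; order=[0,1]; indeg=(0,0,0,0,2,2,0)
step 3: output 2; order=[0,1,2]; indeg=(0,0,0,0,1,1,0)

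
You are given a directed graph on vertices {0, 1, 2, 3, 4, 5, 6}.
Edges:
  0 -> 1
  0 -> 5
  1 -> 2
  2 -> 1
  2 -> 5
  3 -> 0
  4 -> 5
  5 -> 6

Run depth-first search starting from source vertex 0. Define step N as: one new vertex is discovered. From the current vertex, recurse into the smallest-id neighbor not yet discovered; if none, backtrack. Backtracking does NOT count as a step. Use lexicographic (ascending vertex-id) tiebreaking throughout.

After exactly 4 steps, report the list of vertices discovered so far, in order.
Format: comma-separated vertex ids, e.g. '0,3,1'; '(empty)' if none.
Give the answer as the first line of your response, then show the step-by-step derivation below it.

0,1,2,5

step 1: discover 0; path=0; order=0
step 2: discover 1; path=0>1; order=0,1
step 3: discover 2; path=0>1>2; order=0,1,2
step 4: discover 5; path=0>1>2>5; order=0,1,2,5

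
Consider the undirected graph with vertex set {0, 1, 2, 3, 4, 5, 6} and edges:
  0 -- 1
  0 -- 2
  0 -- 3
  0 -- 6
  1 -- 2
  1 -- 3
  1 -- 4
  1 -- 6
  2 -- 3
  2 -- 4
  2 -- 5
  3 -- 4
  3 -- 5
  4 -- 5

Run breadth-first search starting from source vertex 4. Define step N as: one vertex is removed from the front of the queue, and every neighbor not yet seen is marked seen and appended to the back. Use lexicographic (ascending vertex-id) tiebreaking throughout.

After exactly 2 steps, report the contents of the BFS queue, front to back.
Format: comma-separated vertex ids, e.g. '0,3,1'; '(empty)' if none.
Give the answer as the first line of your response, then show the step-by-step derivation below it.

2,3,5,0,6

step 1: dequeue 4; queue=[1,2,3,5]; order=4
step 2: dequeue 1; queue=[2,3,5,0,6]; order=4,1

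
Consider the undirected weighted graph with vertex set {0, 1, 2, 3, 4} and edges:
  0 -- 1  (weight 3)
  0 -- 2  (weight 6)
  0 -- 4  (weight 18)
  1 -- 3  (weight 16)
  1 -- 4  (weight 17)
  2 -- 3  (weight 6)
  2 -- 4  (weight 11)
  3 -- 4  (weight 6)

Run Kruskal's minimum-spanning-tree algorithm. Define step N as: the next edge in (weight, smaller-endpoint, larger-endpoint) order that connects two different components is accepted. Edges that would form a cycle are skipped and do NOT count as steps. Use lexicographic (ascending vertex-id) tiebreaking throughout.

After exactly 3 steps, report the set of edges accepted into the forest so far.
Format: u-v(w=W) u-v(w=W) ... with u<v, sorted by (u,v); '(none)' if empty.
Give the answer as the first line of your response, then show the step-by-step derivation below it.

0-1(w=3) 0-2(w=6) 2-3(w=6)

step 1: add edge 0-1 (w=3); MST = {0-1(w=3)}
step 2: add edge 0-2 (w=6); MST = {0-1(w=3) 0-2(w=6)}
step 3: add edge 2-3 (w=6); MST = {0-1(w=3) 0-2(w=6) 2-3(w=6)}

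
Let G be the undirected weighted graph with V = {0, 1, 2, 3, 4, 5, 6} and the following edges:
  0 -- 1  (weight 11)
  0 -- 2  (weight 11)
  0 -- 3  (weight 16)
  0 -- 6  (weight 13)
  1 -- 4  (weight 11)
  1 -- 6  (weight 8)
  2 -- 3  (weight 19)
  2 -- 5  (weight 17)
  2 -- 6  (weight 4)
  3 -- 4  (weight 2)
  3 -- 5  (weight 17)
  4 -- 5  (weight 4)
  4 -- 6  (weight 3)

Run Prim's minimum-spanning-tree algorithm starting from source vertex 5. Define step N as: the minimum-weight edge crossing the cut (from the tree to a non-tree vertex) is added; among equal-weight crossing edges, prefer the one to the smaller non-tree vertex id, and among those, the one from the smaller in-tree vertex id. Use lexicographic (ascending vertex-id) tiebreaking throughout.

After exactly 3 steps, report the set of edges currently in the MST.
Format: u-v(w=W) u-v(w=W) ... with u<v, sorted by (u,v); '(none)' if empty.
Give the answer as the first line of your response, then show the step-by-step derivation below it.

3-4(w=2) 4-5(w=4) 4-6(w=3)

step 1: add edge 4-5 (w=4); MST = {4-5(w=4)}
step 2: add edge 3-4 (w=2); MST = {3-4(w=2) 4-5(w=4)}
step 3: add edge 4-6 (w=3); MST = {3-4(w=2) 4-5(w=4) 4-6(w=3)}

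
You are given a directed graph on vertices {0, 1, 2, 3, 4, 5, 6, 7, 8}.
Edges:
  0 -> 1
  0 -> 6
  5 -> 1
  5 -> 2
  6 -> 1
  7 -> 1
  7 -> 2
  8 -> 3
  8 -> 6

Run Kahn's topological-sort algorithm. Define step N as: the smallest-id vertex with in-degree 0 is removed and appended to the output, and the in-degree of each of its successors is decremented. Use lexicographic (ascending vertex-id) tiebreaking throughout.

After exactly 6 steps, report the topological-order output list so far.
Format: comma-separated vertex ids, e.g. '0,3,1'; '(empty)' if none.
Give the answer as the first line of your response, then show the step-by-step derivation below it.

0,4,5,7,2,8

step 1: output 0; order=[0]; indeg=(0,3,2,1,0,0,1,0,0)
step 2: output 4; order=[0,4]; indeg=(0,3,2,1,0,0,1,0,0)
step 3: output 5; order=[0,4,5]; indeg=(0,2,1,1,0,0,1,0,0)
step 4: output 7; order=[0,4,5,7]; indeg=(0,1,0,1,0,0,1,0,0)
step 5: output 2; order=[0,4,5,7,2]; indeg=(0,1,0,1,0,0,1,0,0)
step 6: output 8; order=[0,4,5,7,2,8]; indeg=(0,1,0,0,0,0,0,0,0)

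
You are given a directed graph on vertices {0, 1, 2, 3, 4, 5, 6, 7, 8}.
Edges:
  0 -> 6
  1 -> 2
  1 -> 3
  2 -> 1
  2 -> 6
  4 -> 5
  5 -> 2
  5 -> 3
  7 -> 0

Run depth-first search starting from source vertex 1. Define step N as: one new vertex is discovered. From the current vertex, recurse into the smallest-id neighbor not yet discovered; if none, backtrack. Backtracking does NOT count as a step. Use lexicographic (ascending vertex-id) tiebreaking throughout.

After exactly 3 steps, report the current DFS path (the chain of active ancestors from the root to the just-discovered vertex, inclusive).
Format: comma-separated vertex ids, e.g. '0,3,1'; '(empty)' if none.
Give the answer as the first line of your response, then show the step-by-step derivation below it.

1,2,6

step 1: discover 1; path=1; order=1
step 2: discover 2; path=1>2; order=1,2
step 3: discover 6; path=1>2>6; order=1,2,6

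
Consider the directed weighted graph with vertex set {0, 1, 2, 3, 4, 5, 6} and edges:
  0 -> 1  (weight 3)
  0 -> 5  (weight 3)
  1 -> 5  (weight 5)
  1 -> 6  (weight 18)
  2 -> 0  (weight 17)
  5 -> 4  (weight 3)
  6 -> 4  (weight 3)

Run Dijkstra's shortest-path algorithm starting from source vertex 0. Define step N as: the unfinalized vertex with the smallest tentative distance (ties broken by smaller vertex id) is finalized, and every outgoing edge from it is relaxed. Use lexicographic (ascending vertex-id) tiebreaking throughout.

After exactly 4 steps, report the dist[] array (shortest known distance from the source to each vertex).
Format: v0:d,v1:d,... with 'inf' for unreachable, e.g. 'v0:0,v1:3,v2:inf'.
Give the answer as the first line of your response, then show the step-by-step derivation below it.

v0:0,v1:3,v2:inf,v3:inf,v4:6,v5:3,v6:21

step 1: dist = v0:0,v1:3,v2:inf,v3:inf,v4:inf,v5:3,v6:inf
step 2: dist = v0:0,v1:3,v2:inf,v3:inf,v4:inf,v5:3,v6:21
step 3: dist = v0:0,v1:3,v2:inf,v3:inf,v4:6,v5:3,v6:21
step 4: dist = v0:0,v1:3,v2:inf,v3:inf,v4:6,v5:3,v6:21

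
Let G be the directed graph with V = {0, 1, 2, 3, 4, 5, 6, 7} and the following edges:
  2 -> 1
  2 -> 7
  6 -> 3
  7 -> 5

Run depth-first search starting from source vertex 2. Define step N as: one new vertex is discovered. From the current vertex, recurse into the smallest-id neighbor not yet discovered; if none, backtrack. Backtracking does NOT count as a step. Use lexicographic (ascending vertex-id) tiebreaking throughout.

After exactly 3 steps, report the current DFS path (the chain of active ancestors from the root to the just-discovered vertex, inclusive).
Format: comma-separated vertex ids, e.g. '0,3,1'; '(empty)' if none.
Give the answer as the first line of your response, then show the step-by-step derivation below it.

2,7

step 1: discover 2; path=2; order=2
step 2: discover 1; path=2>1; order=2,1
step 3: discover 7; path=2>7; order=2,1,7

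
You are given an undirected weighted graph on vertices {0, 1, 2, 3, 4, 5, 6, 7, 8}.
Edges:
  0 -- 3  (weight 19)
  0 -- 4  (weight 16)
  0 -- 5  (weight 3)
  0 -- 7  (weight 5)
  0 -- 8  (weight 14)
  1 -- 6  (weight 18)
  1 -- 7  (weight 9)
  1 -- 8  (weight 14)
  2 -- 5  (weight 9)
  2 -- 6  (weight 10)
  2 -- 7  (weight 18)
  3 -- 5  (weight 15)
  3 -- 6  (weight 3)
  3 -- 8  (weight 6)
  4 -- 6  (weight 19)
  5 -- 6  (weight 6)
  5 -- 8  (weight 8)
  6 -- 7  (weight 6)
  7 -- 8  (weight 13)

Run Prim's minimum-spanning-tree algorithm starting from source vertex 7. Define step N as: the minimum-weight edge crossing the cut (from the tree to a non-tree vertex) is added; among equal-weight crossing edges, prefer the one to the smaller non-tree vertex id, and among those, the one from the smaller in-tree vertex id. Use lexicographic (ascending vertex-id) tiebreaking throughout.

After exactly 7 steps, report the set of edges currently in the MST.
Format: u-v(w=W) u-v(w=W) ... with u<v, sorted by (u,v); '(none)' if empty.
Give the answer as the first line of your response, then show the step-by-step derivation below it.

0-5(w=3) 0-7(w=5) 1-7(w=9) 2-5(w=9) 3-6(w=3) 3-8(w=6) 5-6(w=6)

step 1: add edge 0-7 (w=5); MST = {0-7(w=5)}
step 2: add edge 0-5 (w=3); MST = {0-5(w=3) 0-7(w=5)}
step 3: add edge 5-6 (w=6); MST = {0-5(w=3) 0-7(w=5) 5-6(w=6)}
step 4: add edge 3-6 (w=3); MST = {0-5(w=3) 0-7(w=5) 3-6(w=3) 5-6(w=6)}
step 5: add edge 3-8 (w=6); MST = {0-5(w=3) 0-7(w=5) 3-6(w=3) 3-8(w=6) 5-6(w=6)}
step 6: add edge 1-7 (w=9); MST = {0-5(w=3) 0-7(w=5) 1-7(w=9) 3-6(w=3) 3-8(w=6) 5-6(w=6)}
step 7: add edge 2-5 (w=9); MST = {0-5(w=3) 0-7(w=5) 1-7(w=9) 2-5(w=9) 3-6(w=3) 3-8(w=6) 5-6(w=6)}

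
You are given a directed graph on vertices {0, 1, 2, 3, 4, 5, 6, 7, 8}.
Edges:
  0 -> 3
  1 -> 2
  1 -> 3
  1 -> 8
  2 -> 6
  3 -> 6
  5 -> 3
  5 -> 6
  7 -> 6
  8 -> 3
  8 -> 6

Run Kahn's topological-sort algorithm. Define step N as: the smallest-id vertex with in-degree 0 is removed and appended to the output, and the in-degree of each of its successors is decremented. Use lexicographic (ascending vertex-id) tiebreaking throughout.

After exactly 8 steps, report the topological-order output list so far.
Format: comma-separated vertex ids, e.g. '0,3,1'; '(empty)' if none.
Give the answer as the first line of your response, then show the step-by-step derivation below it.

0,1,2,4,5,7,8,3

step 1: output 0; order=[0]; indeg=(0,0,1,3,0,0,5,0,1)
step 2: output 1; order=[0,1]; indeg=(0,0,0,2,0,0,5,0,0)
step 3: output 2; order=[0,1,2]; indeg=(0,0,0,2,0,0,4,0,0)
step 4: output 4; order=[0,1,2,4]; indeg=(0,0,0,2,0,0,4,0,0)
step 5: output 5; order=[0,1,2,4,5]; indeg=(0,0,0,1,0,0,3,0,0)
step 6: output 7; order=[0,1,2,4,5,7]; indeg=(0,0,0,1,0,0,2,0,0)
step 7: output 8; order=[0,1,2,4,5,7,8]; indeg=(0,0,0,0,0,0,1,0,0)
step 8: output 3; order=[0,1,2,4,5,7,8,3]; indeg=(0,0,0,0,0,0,0,0,0)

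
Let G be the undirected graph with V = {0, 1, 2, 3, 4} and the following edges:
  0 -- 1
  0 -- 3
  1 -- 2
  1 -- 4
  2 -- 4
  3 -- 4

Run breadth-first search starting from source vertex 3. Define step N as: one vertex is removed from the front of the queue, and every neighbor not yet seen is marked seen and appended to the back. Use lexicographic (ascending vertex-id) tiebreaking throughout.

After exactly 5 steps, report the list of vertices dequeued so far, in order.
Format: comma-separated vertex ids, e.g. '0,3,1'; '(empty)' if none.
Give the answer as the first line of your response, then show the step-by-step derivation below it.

3,0,4,1,2

step 1: dequeue 3; queue=[0,4]; order=3
step 2: dequeue 0; queue=[4,1]; order=3,0
step 3: dequeue 4; queue=[1,2]; order=3,0,4
step 4: dequeue 1; queue=[2]; order=3,0,4,1
step 5: dequeue 2; queue=[(empty)]; order=3,0,4,1,2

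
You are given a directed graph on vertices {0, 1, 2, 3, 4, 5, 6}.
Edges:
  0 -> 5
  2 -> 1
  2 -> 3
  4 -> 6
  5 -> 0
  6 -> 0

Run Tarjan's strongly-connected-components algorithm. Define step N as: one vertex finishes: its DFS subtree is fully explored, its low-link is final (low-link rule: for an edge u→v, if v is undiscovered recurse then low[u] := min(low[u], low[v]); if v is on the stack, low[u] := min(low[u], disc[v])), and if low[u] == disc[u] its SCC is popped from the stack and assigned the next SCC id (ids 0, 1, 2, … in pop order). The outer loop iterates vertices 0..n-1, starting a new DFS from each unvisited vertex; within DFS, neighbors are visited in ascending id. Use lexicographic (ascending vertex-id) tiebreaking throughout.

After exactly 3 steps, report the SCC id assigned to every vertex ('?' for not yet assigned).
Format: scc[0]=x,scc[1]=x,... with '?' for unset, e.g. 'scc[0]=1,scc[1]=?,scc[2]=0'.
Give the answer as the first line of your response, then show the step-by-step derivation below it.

scc[0]=0,scc[1]=1,scc[2]=?,scc[3]=?,scc[4]=?,scc[5]=0,scc[6]=?

step 1: low=(low[0]=0,low[1]=?,low[2]=?,low[3]=?,low[4]=?,low[5]=0,low[6]=?); scc=(scc[0]=?,scc[1]=?,scc[2]=?,scc[3]=?,scc[4]=?,scc[5]=?,scc[6]=?)
step 2: low=(low[0]=0,low[1]=?,low[2]=?,low[3]=?,low[4]=?,low[5]=0,low[6]=?); scc=(scc[0]=0,scc[1]=?,scc[2]=?,scc[3]=?,scc[4]=?,scc[5]=0,scc[6]=?)
step 3: low=(low[0]=0,low[1]=2,low[2]=?,low[3]=?,low[4]=?,low[5]=0,low[6]=?); scc=(scc[0]=0,scc[1]=1,scc[2]=?,scc[3]=?,scc[4]=?,scc[5]=0,scc[6]=?)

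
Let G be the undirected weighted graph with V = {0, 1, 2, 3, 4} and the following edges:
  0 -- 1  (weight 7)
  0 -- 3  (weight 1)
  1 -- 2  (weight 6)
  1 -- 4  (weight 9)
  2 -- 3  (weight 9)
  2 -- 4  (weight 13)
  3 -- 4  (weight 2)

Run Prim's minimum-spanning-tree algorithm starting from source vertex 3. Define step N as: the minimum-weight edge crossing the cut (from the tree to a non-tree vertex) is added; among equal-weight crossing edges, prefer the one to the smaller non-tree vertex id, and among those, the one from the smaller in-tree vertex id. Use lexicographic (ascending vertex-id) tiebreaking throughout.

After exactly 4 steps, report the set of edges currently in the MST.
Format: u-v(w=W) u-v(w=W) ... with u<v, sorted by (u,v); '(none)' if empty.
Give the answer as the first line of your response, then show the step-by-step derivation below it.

0-1(w=7) 0-3(w=1) 1-2(w=6) 3-4(w=2)

step 1: add edge 0-3 (w=1); MST = {0-3(w=1)}
step 2: add edge 3-4 (w=2); MST = {0-3(w=1) 3-4(w=2)}
step 3: add edge 0-1 (w=7); MST = {0-1(w=7) 0-3(w=1) 3-4(w=2)}
step 4: add edge 1-2 (w=6); MST = {0-1(w=7) 0-3(w=1) 1-2(w=6) 3-4(w=2)}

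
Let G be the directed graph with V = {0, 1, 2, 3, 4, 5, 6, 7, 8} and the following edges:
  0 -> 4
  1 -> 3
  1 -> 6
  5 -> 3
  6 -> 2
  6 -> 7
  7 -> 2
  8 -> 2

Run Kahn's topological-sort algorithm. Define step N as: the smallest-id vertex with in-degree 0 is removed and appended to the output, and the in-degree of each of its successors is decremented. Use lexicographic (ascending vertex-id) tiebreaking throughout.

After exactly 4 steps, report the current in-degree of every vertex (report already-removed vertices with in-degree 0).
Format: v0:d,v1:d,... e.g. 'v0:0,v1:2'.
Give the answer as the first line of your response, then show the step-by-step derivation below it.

v0:0,v1:0,v2:3,v3:0,v4:0,v5:0,v6:0,v7:1,v8:0

step 1: output 0; order=[0]; indeg=(0,0,3,2,0,0,1,1,0)
step 2: output 1; order=[0,1]; indeg=(0,0,3,1,0,0,0,1,0)
step 3: output 4; order=[0,1,4]; indeg=(0,0,3,1,0,0,0,1,0)
step 4: output 5; order=[0,1,4,5]; indeg=(0,0,3,0,0,0,0,1,0)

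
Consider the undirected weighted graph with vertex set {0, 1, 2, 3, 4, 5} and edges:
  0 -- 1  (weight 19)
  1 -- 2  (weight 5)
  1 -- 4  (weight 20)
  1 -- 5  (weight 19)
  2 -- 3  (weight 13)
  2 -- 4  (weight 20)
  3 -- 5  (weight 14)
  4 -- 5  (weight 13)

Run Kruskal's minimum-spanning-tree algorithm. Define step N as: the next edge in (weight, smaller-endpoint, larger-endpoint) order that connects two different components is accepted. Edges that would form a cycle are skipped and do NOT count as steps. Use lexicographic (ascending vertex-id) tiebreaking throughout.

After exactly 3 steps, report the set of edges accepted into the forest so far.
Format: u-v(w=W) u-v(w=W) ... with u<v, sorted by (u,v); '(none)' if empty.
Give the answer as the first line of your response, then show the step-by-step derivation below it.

1-2(w=5) 2-3(w=13) 4-5(w=13)

step 1: add edge 1-2 (w=5); MST = {1-2(w=5)}
step 2: add edge 2-3 (w=13); MST = {1-2(w=5) 2-3(w=13)}
step 3: add edge 4-5 (w=13); MST = {1-2(w=5) 2-3(w=13) 4-5(w=13)}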